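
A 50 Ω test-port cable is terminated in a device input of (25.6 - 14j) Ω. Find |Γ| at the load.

|Γ| ≈ 0.366

Γ = (Z_L − Z_0)/(Z_L + Z_0) = (-24.4 − j14)/(75.6 − j14)
|Γ| = 28.1/76.9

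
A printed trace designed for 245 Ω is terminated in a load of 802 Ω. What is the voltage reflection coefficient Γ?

Γ = 0.532

Γ = (Z_L − Z_0)/(Z_L + Z_0) = (802 − 245)/(802 + 245) = 557/1047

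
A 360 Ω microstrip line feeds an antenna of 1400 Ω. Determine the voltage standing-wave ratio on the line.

Γ = (1400 − 360)/(1400 + 360) = 0.591
VSWR = (1 + 0.591)/(1 − 0.591)

VSWR ≈ 3.89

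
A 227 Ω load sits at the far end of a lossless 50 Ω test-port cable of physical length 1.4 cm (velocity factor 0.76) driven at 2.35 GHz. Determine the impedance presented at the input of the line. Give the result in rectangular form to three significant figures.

λ = v/f = 0.76·c / 2.35 GHz = 0.097 m
βl = 2π·l/λ = 2π × 0.144 = 51.9°
tan(βl) = tan(51.9°) = 1.28
Z_in = Z_0·(Z_L + jZ_0·tanβl)/(Z_0 + jZ_L·tanβl)
     = 50·(227 + j63.9)/(50 + j290)

Z_in ≈ 17.2 − j36.2 Ω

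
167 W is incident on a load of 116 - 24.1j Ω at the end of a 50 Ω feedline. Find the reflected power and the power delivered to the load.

P_reflected ≈ 29.3 W; P_delivered ≈ 138 W

|Γ| = |(66 − j24.1)/(166 − j24.1)| = 0.419
|Γ|² = 0.175
P_refl = |Γ|²·P_inc = 29.3 W, P_del = (1 − |Γ|²)·P_inc = 138 W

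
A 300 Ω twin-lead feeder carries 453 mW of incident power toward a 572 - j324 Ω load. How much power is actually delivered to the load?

|Γ| = |(272 − j324)/(872 − j324)| = 0.455
|Γ|² = 0.207
P_refl = |Γ|²·P_inc = 93.7 mW, P_del = (1 − |Γ|²)·P_inc = 359 mW

P_delivered ≈ 359 mW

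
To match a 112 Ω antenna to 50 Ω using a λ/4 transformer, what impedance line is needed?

Z_qwt ≈ 74.8 Ω

Z_qwt = √(Z_0·R_L) = √(50 × 112) = √5600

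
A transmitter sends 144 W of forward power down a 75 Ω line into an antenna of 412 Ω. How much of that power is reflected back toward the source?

Γ = (412 − 75)/(412 + 75) = 0.692
|Γ|² = 0.479
P_refl = |Γ|²·P_inc = 69 W, P_del = (1 − |Γ|²)·P_inc = 75 W

P_reflected ≈ 69 W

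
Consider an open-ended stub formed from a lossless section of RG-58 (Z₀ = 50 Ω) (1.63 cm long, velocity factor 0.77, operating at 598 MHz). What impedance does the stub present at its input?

Z_in ≈ −j184 Ω

λ = v/f = 0.77·c / 598 MHz = 0.386 m
βl = 2π·l/λ = 2π × 0.0422 = 15.2°
tan(βl) = 0.272
For an open-ended stub, Z_in = −jZ_0·cot(βl) = −jZ_0/tan(βl)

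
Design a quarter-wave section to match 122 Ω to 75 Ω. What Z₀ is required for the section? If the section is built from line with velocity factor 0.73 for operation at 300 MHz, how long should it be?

Z_qwt = √(Z_0·R_L) = √(75 × 122) = √9150
λ = 0.73·c/f = 0.73 m, so l = λ/4 = 0.182 m

Z_qwt ≈ 95.7 Ω; length ≈ 18.2 cm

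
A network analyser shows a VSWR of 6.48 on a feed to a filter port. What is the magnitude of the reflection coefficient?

|Γ| ≈ 0.733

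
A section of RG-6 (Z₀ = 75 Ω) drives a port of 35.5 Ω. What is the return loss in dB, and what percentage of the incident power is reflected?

Γ = (35.5 − 75)/(35.5 + 75) = -0.357
RL = −20·log₁₀(0.357) = 8.94 dB
P_refl/P_inc = |Γ|² = 0.128

RL ≈ 8.94 dB; 12.8% of incident power reflected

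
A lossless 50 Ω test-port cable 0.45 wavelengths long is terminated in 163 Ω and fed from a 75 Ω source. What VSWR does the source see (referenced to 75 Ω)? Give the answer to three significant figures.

VSWR ≈ 2.46

βl = 2π × 0.45 = 162°
tan(βl) = -0.325
Z_in = Z_0·(Z_L + jZ_0·tanβl)/(Z_0 + jZ_L·tanβl) = 84.9 + j73.7 Ω
Γ_s = (Z_in − Z_s)/(Z_in + Z_s) = (9.92 + j73.7)/(160 + j73.7), |Γ_s| = 0.422
VSWR = (1 + |Γ_s|)/(1 − |Γ_s|)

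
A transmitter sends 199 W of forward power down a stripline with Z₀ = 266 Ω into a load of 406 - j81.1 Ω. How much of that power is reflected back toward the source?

|Γ| = |(140 − j81.1)/(672 − j81.1)| = 0.239
|Γ|² = 0.0571
P_refl = |Γ|²·P_inc = 11.4 W, P_del = (1 − |Γ|²)·P_inc = 188 W

P_reflected ≈ 11.4 W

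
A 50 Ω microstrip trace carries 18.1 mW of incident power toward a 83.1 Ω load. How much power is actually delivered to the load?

Γ = (83.1 − 50)/(83.1 + 50) = 0.249
|Γ|² = 0.0618
P_refl = |Γ|²·P_inc = 1.12 mW, P_del = (1 − |Γ|²)·P_inc = 17 mW

P_delivered ≈ 17 mW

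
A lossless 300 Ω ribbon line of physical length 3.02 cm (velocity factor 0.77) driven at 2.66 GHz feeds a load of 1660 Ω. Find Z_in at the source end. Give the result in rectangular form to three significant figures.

Z_in ≈ 79.9 + j201 Ω

λ = v/f = 0.77·c / 2.66 GHz = 0.0868 m
βl = 2π·l/λ = 2π × 0.348 = 125°
tan(βl) = tan(125°) = -1.42
Z_in = Z_0·(Z_L + jZ_0·tanβl)/(Z_0 + jZ_L·tanβl)
     = 300·(1660 − j425)/(300 − j2350)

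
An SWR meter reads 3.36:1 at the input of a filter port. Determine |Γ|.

|Γ| ≈ 0.541

|Γ| = (S − 1)/(S + 1) = (3.36 − 1)/(3.36 + 1) = 2.36/4.36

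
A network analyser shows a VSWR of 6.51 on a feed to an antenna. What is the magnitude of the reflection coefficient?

|Γ| = (S − 1)/(S + 1) = (6.51 − 1)/(6.51 + 1) = 5.51/7.51

|Γ| ≈ 0.734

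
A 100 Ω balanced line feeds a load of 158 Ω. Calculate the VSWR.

Γ = (158 − 100)/(158 + 100) = 0.225
VSWR = (1 + 0.225)/(1 − 0.225)

VSWR ≈ 1.58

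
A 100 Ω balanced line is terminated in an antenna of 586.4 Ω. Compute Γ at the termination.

Γ = (Z_L − Z_0)/(Z_L + Z_0) = (586.4 − 100)/(586.4 + 100) = 486.4/686.4

Γ = 0.709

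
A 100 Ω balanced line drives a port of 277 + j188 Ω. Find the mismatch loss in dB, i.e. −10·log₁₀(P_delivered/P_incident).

mismatch loss ≈ 2.05 dB

Γ = (177 + j188)/(377 + j188), |Γ| = 0.613
|Γ|² = 0.376, so P_del/P_inc = 1 − |Γ|² = 0.624
ML = −10·log₁₀(1 − |Γ|²)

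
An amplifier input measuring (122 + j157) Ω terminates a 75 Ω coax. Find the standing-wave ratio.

Γ = (Z_L − Z_0)/(Z_L + Z_0) = (47 + j157)/(197 + j157)
|Γ| = 164/252 = 0.651
VSWR = (1 + |Γ|)/(1 − |Γ|) = 1.65/0.349

VSWR ≈ 4.72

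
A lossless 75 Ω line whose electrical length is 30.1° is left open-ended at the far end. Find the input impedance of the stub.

tan(βl) = 0.58
For an open-ended stub, Z_in = −jZ_0·cot(βl) = −jZ_0/tan(βl)

Z_in ≈ −j129 Ω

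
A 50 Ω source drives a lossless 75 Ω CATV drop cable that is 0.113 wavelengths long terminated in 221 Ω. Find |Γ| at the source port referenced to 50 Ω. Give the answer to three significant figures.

|Γ| ≈ 0.549

βl = 2π × 0.113 = 40.7°
tan(βl) = 0.86
Z_in = Z_0·(Z_L + jZ_0·tanβl)/(Z_0 + jZ_L·tanβl) = 51.8 − j66.8 Ω
Γ_s = (Z_in − Z_s)/(Z_in + Z_s) = (1.83 − j66.8)/(102 − j66.8), |Γ_s| = 0.549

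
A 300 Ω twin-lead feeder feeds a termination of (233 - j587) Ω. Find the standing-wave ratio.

VSWR ≈ 6.85

Γ = (Z_L − Z_0)/(Z_L + Z_0) = (-67 − j587)/(533 − j587)
|Γ| = 591/793 = 0.745
VSWR = (1 + |Γ|)/(1 − |Γ|) = 1.75/0.255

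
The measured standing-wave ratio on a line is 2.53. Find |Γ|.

|Γ| ≈ 0.433

|Γ| = (S − 1)/(S + 1) = (2.53 − 1)/(2.53 + 1) = 1.53/3.53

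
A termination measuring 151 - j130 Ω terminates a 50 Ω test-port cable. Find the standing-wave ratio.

Γ = (Z_L − Z_0)/(Z_L + Z_0) = (101 − j130)/(201 − j130)
|Γ| = 165/239 = 0.688
VSWR = (1 + |Γ|)/(1 − |Γ|) = 1.69/0.312

VSWR ≈ 5.4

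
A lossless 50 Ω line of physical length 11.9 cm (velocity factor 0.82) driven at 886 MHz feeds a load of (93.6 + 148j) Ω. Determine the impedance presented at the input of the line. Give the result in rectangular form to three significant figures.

λ = v/f = 0.82·c / 886 MHz = 0.278 m
βl = 2π·l/λ = 2π × 0.429 = 154°
tan(βl) = tan(154°) = -0.481
Z_in = Z_0·(Z_L + jZ_0·tanβl)/(Z_0 + jZ_L·tanβl)
     = 50·(93.6 + j124)/(121 − j45.1)

Z_in ≈ 17.2 + j57.5 Ω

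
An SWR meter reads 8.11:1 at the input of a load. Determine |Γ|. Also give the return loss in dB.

|Γ| = (S − 1)/(S + 1) = (8.11 − 1)/(8.11 + 1) = 7.11/9.11
RL = −20·log₁₀|Γ| = −20·log₁₀(0.78)

|Γ| ≈ 0.78; return loss ≈ 2.15 dB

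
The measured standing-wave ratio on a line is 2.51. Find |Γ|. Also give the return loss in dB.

|Γ| ≈ 0.43; return loss ≈ 7.33 dB

|Γ| = (S − 1)/(S + 1) = (2.51 − 1)/(2.51 + 1) = 1.51/3.51
RL = −20·log₁₀|Γ| = −20·log₁₀(0.43)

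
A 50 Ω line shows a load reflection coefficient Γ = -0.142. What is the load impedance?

Z_L ≈ 37.6 Ω

Z_L = Z_0·(1 + Γ)/(1 − Γ) = 50·(0.858)/(1.14)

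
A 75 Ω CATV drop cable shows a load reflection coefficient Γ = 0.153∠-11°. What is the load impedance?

Z_L = Z_0·(1 + Γ)/(1 − Γ) = 75·(1.15 − j0.0292)/(0.85 + j0.0292)

Z_L ≈ 101 − j6.06 Ω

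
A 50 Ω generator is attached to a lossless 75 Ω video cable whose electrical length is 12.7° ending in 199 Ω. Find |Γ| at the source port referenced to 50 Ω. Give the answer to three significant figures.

tan(βl) = 0.225
Z_in = Z_0·(Z_L + jZ_0·tanβl)/(Z_0 + jZ_L·tanβl) = 154 − j75.2 Ω
Γ_s = (Z_in − Z_s)/(Z_in + Z_s) = (104 − j75.2)/(204 − j75.2), |Γ_s| = 0.59

|Γ| ≈ 0.59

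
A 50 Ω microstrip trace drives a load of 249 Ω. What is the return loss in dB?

Γ = (249 − 50)/(249 + 50) = 0.666
RL = −20·log₁₀|Γ| = −20·log₁₀(0.666)

RL ≈ 3.54 dB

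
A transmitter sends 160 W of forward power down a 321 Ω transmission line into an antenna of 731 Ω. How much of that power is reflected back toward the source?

P_reflected ≈ 24.3 W

Γ = (731 − 321)/(731 + 321) = 0.39
|Γ|² = 0.152
P_refl = |Γ|²·P_inc = 24.3 W, P_del = (1 − |Γ|²)·P_inc = 136 W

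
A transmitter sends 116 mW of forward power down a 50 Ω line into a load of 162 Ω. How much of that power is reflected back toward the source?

Γ = (162 − 50)/(162 + 50) = 0.528
|Γ|² = 0.279
P_refl = |Γ|²·P_inc = 32.4 mW, P_del = (1 − |Γ|²)·P_inc = 83.6 mW

P_reflected ≈ 32.4 mW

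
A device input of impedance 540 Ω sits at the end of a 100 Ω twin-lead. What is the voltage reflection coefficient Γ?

Γ = (Z_L − Z_0)/(Z_L + Z_0) = (540 − 100)/(540 + 100) = 440/640

Γ = 0.688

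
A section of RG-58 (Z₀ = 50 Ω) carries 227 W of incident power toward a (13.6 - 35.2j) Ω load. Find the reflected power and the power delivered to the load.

P_reflected ≈ 110 W; P_delivered ≈ 117 W

|Γ| = |(-36.4 − j35.2)/(63.6 − j35.2)| = 0.697
|Γ|² = 0.485
P_refl = |Γ|²·P_inc = 110 W, P_del = (1 − |Γ|²)·P_inc = 117 W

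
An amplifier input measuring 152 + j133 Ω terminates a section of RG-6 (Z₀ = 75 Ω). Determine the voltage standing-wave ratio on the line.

Γ = (Z_L − Z_0)/(Z_L + Z_0) = (77 + j133)/(227 + j133)
|Γ| = 154/263 = 0.584
VSWR = (1 + |Γ|)/(1 − |Γ|) = 1.58/0.416

VSWR ≈ 3.81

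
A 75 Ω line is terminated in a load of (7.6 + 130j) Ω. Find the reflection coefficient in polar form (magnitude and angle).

Γ ≈ 0.951 ∠ 59.8°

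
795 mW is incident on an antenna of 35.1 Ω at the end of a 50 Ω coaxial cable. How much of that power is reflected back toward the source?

Γ = (35.1 − 50)/(35.1 + 50) = -0.175
|Γ|² = 0.0307
P_refl = |Γ|²·P_inc = 24.4 mW, P_del = (1 − |Γ|²)·P_inc = 771 mW

P_reflected ≈ 24.4 mW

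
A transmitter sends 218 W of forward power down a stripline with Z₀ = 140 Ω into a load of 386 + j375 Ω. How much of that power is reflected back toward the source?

P_reflected ≈ 105 W

|Γ| = |(246 + j375)/(526 + j375)| = 0.694
|Γ|² = 0.482
P_refl = |Γ|²·P_inc = 105 W, P_del = (1 − |Γ|²)·P_inc = 113 W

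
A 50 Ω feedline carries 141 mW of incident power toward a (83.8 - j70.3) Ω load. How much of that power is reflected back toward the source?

P_reflected ≈ 37.6 mW

|Γ| = |(33.8 − j70.3)/(133.8 − j70.3)| = 0.516
|Γ|² = 0.266
P_refl = |Γ|²·P_inc = 37.6 mW, P_del = (1 − |Γ|²)·P_inc = 103 mW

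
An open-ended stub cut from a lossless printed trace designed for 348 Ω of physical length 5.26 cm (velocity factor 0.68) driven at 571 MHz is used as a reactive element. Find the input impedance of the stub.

λ = v/f = 0.68·c / 571 MHz = 0.357 m
βl = 2π·l/λ = 2π × 0.147 = 53°
tan(βl) = 1.33
For an open-ended stub, Z_in = −jZ_0·cot(βl) = −jZ_0/tan(βl)

Z_in ≈ −j262 Ω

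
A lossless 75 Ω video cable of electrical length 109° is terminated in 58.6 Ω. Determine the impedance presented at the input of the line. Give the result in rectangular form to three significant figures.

tan(βl) = tan(109°) = -2.9
Z_in = Z_0·(Z_L + jZ_0·tanβl)/(Z_0 + jZ_L·tanβl)
     = 75·(58.6 − j218)/(75 − j170)

Z_in ≈ 89.9 − j13.8 Ω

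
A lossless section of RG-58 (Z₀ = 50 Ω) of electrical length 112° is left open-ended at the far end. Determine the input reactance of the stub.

tan(βl) = -2.48
For an open-ended stub, Z_in = −jZ_0·cot(βl) = −jZ_0/tan(βl)

X_in ≈ 20.2 Ω (inductive)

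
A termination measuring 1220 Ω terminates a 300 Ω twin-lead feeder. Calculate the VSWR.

Γ = (1220 − 300)/(1220 + 300) = 0.605
VSWR = (1 + 0.605)/(1 − 0.605)

VSWR ≈ 4.07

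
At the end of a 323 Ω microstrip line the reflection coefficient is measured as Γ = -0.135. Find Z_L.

Z_L = Z_0·(1 + Γ)/(1 − Γ) = 323·(0.865)/(1.14)

Z_L ≈ 246 Ω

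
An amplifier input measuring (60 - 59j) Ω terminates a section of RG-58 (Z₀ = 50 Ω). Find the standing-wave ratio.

VSWR ≈ 2.84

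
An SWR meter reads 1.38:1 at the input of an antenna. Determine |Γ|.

|Γ| ≈ 0.16

|Γ| = (S − 1)/(S + 1) = (1.38 − 1)/(1.38 + 1) = 0.38/2.38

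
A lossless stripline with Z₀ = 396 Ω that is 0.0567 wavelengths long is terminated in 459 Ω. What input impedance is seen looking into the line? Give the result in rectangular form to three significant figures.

βl = 2π × 0.0567 = 20.4°
tan(βl) = tan(20.4°) = 0.372
Z_in = Z_0·(Z_L + jZ_0·tanβl)/(Z_0 + jZ_L·tanβl)
     = 396·(459 + j147)/(396 + j171)

Z_in ≈ 441 − j42.7 Ω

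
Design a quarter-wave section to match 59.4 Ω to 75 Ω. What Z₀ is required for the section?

Z_qwt ≈ 66.7 Ω

Z_qwt = √(Z_0·R_L) = √(75 × 59.4) = √4455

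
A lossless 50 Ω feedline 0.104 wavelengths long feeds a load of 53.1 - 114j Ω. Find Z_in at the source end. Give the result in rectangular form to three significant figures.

Z_in ≈ 10.3 − j30.6 Ω

βl = 2π × 0.104 = 37.4°
tan(βl) = tan(37.4°) = 0.766
Z_in = Z_0·(Z_L + jZ_0·tanβl)/(Z_0 + jZ_L·tanβl)
     = 50·(53.1 − j75.7)/(137 + j40.7)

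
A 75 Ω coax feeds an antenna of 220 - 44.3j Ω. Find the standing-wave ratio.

Γ = (Z_L − Z_0)/(Z_L + Z_0) = (145 − j44.3)/(295 − j44.3)
|Γ| = 152/298 = 0.508
VSWR = (1 + |Γ|)/(1 − |Γ|) = 1.51/0.492

VSWR ≈ 3.07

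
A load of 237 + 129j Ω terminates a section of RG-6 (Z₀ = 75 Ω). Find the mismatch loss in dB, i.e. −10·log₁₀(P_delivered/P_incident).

Γ = (162 + j129)/(312 + j129), |Γ| = 0.613
|Γ|² = 0.376, so P_del/P_inc = 1 − |Γ|² = 0.624
ML = −10·log₁₀(1 − |Γ|²)

mismatch loss ≈ 2.05 dB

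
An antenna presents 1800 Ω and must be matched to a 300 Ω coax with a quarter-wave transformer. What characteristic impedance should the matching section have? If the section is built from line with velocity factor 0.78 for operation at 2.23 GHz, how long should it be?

Z_qwt ≈ 735 Ω; length ≈ 2.62 cm

Z_qwt = √(Z_0·R_L) = √(300 × 1800) = √540000
λ = 0.78·c/f = 0.105 m, so l = λ/4 = 0.0262 m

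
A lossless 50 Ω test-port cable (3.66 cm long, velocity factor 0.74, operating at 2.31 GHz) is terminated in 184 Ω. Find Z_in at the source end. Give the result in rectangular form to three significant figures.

λ = v/f = 0.74·c / 2.31 GHz = 0.0961 m
βl = 2π·l/λ = 2π × 0.381 = 137°
tan(βl) = tan(137°) = -0.929
Z_in = Z_0·(Z_L + jZ_0·tanβl)/(Z_0 + jZ_L·tanβl)
     = 50·(184 − j46.5)/(50 − j171)

Z_in ≈ 27 + j45.9 Ω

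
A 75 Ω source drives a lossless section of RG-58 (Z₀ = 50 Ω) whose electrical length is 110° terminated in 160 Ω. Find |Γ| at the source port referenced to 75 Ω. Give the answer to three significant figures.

|Γ| ≈ 0.637

tan(βl) = -2.75
Z_in = Z_0·(Z_L + jZ_0·tanβl)/(Z_0 + jZ_L·tanβl) = 17.5 + j16.2 Ω
Γ_s = (Z_in − Z_s)/(Z_in + Z_s) = (-57.5 + j16.2)/(92.5 + j16.2), |Γ_s| = 0.637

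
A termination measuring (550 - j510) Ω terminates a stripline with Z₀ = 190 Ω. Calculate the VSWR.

Γ = (Z_L − Z_0)/(Z_L + Z_0) = (360 − j510)/(740 − j510)
|Γ| = 624/899 = 0.695
VSWR = (1 + |Γ|)/(1 − |Γ|) = 1.69/0.305

VSWR ≈ 5.55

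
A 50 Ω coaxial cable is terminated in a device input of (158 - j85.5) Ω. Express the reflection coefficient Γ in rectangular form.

Γ = (Z_L − Z_0)/(Z_L + Z_0) = (108 − j85.5)/(208 − j85.5)

Γ ≈ 0.589 − j0.169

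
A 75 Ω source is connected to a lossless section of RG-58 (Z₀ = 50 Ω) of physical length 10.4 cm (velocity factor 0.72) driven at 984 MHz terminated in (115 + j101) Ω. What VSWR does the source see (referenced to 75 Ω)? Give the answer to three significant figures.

VSWR ≈ 3.39

λ = v/f = 0.72·c / 984 MHz = 0.22 m
βl = 2π·l/λ = 2π × 0.474 = 171°
tan(βl) = -0.166
Z_in = Z_0·(Z_L + jZ_0·tanβl)/(Z_0 + jZ_L·tanβl) = 61.2 + j86.9 Ω
Γ_s = (Z_in − Z_s)/(Z_in + Z_s) = (-13.8 + j86.9)/(136 + j86.9), |Γ_s| = 0.545
VSWR = (1 + |Γ_s|)/(1 − |Γ_s|)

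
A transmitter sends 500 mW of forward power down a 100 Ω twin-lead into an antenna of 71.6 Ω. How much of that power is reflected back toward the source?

P_reflected ≈ 13.7 mW

Γ = (71.6 − 100)/(71.6 + 100) = -0.166
|Γ|² = 0.0274
P_refl = |Γ|²·P_inc = 13.7 mW, P_del = (1 − |Γ|²)·P_inc = 486 mW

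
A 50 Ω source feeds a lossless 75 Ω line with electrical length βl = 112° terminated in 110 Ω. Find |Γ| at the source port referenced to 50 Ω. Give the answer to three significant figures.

tan(βl) = -2.48
Z_in = Z_0·(Z_L + jZ_0·tanβl)/(Z_0 + jZ_L·tanβl) = 55.3 + j15.1 Ω
Γ_s = (Z_in − Z_s)/(Z_in + Z_s) = (5.29 + j15.1)/(105 + j15.1), |Γ_s| = 0.15

|Γ| ≈ 0.15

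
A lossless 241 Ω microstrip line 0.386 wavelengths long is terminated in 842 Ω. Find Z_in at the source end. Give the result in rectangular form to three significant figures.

βl = 2π × 0.386 = 139°
tan(βl) = tan(139°) = -0.871
Z_in = Z_0·(Z_L + jZ_0·tanβl)/(Z_0 + jZ_L·tanβl)
     = 241·(842 − j210)/(241 − j733)

Z_in ≈ 144 + j229 Ω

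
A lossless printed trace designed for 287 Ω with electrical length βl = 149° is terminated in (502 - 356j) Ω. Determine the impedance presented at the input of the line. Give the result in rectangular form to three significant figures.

Z_in ≈ 584 + j336 Ω

tan(βl) = tan(149°) = -0.601
Z_in = Z_0·(Z_L + jZ_0·tanβl)/(Z_0 + jZ_L·tanβl)
     = 287·(502 − j528)/(73.1 − j302)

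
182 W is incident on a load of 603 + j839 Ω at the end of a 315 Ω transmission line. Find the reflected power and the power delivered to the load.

P_reflected ≈ 92.6 W; P_delivered ≈ 89.4 W

|Γ| = |(288 + j839)/(918 + j839)| = 0.713
|Γ|² = 0.509
P_refl = |Γ|²·P_inc = 92.6 W, P_del = (1 − |Γ|²)·P_inc = 89.4 W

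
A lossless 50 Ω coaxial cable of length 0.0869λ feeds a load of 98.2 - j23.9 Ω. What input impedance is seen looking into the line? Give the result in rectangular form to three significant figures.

βl = 2π × 0.0869 = 31.3°
tan(βl) = tan(31.3°) = 0.608
Z_in = Z_0·(Z_L + jZ_0·tanβl)/(Z_0 + jZ_L·tanβl)
     = 50·(98.2 + j6.48)/(64.5 + j59.7)

Z_in ≈ 43.5 − j35.2 Ω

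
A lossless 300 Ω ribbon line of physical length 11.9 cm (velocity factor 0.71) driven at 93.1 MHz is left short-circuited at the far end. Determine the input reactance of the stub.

λ = v/f = 0.71·c / 93.1 MHz = 2.29 m
βl = 2π·l/λ = 2π × 0.052 = 18.7°
tan(βl) = 0.339
For a short-circuited stub, Z_in = jZ_0·tan(βl)

X_in ≈ 102 Ω (inductive)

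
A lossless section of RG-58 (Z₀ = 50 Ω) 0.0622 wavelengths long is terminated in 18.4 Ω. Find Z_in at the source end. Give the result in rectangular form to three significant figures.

Z_in ≈ 21 + j17.4 Ω

βl = 2π × 0.0622 = 22.4°
tan(βl) = tan(22.4°) = 0.412
Z_in = Z_0·(Z_L + jZ_0·tanβl)/(Z_0 + jZ_L·tanβl)
     = 50·(18.4 + j20.6)/(50 + j7.58)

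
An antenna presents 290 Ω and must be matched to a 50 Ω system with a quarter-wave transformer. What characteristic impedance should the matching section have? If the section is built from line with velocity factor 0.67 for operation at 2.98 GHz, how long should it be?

Z_qwt ≈ 120 Ω; length ≈ 1.69 cm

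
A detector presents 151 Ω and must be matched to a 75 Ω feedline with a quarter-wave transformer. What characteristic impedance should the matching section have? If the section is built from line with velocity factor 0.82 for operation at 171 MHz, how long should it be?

Z_qwt ≈ 106 Ω; length ≈ 36 cm

Z_qwt = √(Z_0·R_L) = √(75 × 151) = √11320
λ = 0.82·c/f = 1.44 m, so l = λ/4 = 0.36 m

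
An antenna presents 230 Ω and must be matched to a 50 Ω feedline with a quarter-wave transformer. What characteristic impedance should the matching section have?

Z_qwt ≈ 107 Ω

Z_qwt = √(Z_0·R_L) = √(50 × 230) = √11500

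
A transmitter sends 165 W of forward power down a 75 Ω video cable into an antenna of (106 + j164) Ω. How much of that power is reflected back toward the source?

|Γ| = |(31 + j164)/(181 + j164)| = 0.683
|Γ|² = 0.467
P_refl = |Γ|²·P_inc = 77 W, P_del = (1 − |Γ|²)·P_inc = 88 W

P_reflected ≈ 77 W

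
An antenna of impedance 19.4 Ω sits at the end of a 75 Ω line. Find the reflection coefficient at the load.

Γ = -0.589

Γ = (Z_L − Z_0)/(Z_L + Z_0) = (19.4 − 75)/(19.4 + 75) = -55.6/94.4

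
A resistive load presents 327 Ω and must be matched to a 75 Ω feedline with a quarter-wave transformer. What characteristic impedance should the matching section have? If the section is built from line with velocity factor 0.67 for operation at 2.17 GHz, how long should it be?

Z_qwt = √(Z_0·R_L) = √(75 × 327) = √24520
λ = 0.67·c/f = 0.0926 m, so l = λ/4 = 0.0232 m

Z_qwt ≈ 157 Ω; length ≈ 2.32 cm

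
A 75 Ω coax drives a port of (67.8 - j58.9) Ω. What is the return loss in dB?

Γ = (-7.2 − j58.9)/(142.8 − j58.9), |Γ| = 0.384
RL = −20·log₁₀|Γ| = −20·log₁₀(0.384)

RL ≈ 8.31 dB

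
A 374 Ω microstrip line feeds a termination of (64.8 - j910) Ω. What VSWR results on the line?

Γ = (Z_L − Z_0)/(Z_L + Z_0) = (-309.2 − j910)/(438.8 − j910)
|Γ| = 961/1010 = 0.951
VSWR = (1 + |Γ|)/(1 − |Γ|) = 1.95/0.0487

VSWR ≈ 40.1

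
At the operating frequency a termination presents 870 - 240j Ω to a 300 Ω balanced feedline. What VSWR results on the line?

VSWR ≈ 3.15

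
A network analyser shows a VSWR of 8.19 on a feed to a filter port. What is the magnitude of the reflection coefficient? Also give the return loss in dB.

|Γ| ≈ 0.782; return loss ≈ 2.13 dB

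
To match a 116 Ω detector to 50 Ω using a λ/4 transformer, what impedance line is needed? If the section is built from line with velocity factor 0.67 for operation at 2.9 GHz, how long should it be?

Z_qwt ≈ 76.2 Ω; length ≈ 1.73 cm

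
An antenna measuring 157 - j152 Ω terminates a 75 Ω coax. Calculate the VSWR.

Γ = (Z_L − Z_0)/(Z_L + Z_0) = (82 − j152)/(232 − j152)
|Γ| = 173/277 = 0.623
VSWR = (1 + |Γ|)/(1 − |Γ|) = 1.62/0.377

VSWR ≈ 4.3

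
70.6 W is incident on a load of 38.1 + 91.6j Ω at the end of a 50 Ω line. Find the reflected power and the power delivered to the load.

|Γ| = |(-11.9 + j91.6)/(88.1 + j91.6)| = 0.727
|Γ|² = 0.528
P_refl = |Γ|²·P_inc = 37.3 W, P_del = (1 − |Γ|²)·P_inc = 33.3 W

P_reflected ≈ 37.3 W; P_delivered ≈ 33.3 W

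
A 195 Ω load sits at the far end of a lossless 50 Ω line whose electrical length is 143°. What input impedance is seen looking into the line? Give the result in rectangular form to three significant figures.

tan(βl) = tan(143°) = -0.754
Z_in = Z_0·(Z_L + jZ_0·tanβl)/(Z_0 + jZ_L·tanβl)
     = 50·(195 − j37.7)/(50 − j147)

Z_in ≈ 31.7 + j55.6 Ω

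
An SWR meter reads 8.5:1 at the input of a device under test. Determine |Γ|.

|Γ| = (S − 1)/(S + 1) = (8.5 − 1)/(8.5 + 1) = 7.5/9.5

|Γ| ≈ 0.789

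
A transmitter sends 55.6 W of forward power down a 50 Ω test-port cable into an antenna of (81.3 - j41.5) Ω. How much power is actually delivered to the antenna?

P_delivered ≈ 47.7 W

|Γ| = |(31.3 − j41.5)/(131.3 − j41.5)| = 0.377
|Γ|² = 0.142
P_refl = |Γ|²·P_inc = 7.92 W, P_del = (1 − |Γ|²)·P_inc = 47.7 W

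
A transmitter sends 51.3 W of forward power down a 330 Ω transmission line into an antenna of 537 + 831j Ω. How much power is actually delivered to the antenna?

P_delivered ≈ 25.2 W

|Γ| = |(207 + j831)/(867 + j831)| = 0.713
|Γ|² = 0.509
P_refl = |Γ|²·P_inc = 26.1 W, P_del = (1 − |Γ|²)·P_inc = 25.2 W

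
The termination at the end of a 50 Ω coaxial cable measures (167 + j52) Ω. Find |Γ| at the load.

|Γ| ≈ 0.574

Γ = (Z_L − Z_0)/(Z_L + Z_0) = (117 + j52)/(217 + j52)
|Γ| = 128/223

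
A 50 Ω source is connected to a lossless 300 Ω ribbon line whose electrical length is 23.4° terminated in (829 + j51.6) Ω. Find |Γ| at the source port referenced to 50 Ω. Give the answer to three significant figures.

tan(βl) = 0.433
Z_in = Z_0·(Z_L + jZ_0·tanβl)/(Z_0 + jZ_L·tanβl) = 430 − j360 Ω
Γ_s = (Z_in − Z_s)/(Z_in + Z_s) = (380 − j360)/(480 − j360), |Γ_s| = 0.872

|Γ| ≈ 0.872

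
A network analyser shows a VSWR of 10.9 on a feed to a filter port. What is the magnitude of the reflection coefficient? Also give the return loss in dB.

|Γ| ≈ 0.832; return loss ≈ 1.6 dB

|Γ| = (S − 1)/(S + 1) = (10.9 − 1)/(10.9 + 1) = 9.9/11.9
RL = −20·log₁₀|Γ| = −20·log₁₀(0.832)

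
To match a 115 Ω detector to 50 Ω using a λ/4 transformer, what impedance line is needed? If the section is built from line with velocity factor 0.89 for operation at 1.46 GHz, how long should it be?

Z_qwt ≈ 75.8 Ω; length ≈ 4.57 cm

Z_qwt = √(Z_0·R_L) = √(50 × 115) = √5750
λ = 0.89·c/f = 0.183 m, so l = λ/4 = 0.0457 m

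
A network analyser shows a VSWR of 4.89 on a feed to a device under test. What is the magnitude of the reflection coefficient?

|Γ| = (S − 1)/(S + 1) = (4.89 − 1)/(4.89 + 1) = 3.89/5.89

|Γ| ≈ 0.66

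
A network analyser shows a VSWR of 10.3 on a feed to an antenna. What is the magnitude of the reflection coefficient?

|Γ| ≈ 0.823

|Γ| = (S − 1)/(S + 1) = (10.3 − 1)/(10.3 + 1) = 9.3/11.3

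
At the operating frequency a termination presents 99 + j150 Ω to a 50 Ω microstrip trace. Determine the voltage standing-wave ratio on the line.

Γ = (Z_L − Z_0)/(Z_L + Z_0) = (49 + j150)/(149 + j150)
|Γ| = 158/211 = 0.746
VSWR = (1 + |Γ|)/(1 − |Γ|) = 1.75/0.254

VSWR ≈ 6.89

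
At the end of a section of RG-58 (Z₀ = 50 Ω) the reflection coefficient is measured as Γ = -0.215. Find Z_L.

Z_L = Z_0·(1 + Γ)/(1 − Γ) = 50·(0.785)/(1.22)

Z_L ≈ 32.3 Ω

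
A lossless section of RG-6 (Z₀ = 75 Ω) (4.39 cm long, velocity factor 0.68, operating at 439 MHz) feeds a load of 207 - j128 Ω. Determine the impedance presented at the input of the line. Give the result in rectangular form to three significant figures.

λ = v/f = 0.68·c / 439 MHz = 0.465 m
βl = 2π·l/λ = 2π × 0.0945 = 34°
tan(βl) = tan(34°) = 0.675
Z_in = Z_0·(Z_L + jZ_0·tanβl)/(Z_0 + jZ_L·tanβl)
     = 75·(207 − j77.4)/(161 + j140)

Z_in ≈ 37.2 − j68.2 Ω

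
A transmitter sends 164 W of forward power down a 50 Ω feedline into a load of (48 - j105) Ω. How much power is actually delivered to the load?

P_delivered ≈ 76.3 W

|Γ| = |(-2 − j105)/(98 − j105)| = 0.731
|Γ|² = 0.535
P_refl = |Γ|²·P_inc = 87.7 W, P_del = (1 − |Γ|²)·P_inc = 76.3 W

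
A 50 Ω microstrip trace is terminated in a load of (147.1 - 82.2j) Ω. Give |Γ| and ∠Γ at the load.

Γ ≈ 0.596 ∠ -17.6°

Γ = (Z_L − Z_0)/(Z_L + Z_0) = (97.1 − j82.2)/(197.1 − j82.2)
|Γ| = 127/214 = 0.596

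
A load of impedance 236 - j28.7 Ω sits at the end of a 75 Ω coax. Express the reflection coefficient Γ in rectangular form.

Γ ≈ 0.522 − j0.0441

Γ = (Z_L − Z_0)/(Z_L + Z_0) = (161 − j28.7)/(311 − j28.7)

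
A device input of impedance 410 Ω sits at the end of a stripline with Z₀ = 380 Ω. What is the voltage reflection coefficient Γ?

Γ = 0.038

Γ = (Z_L − Z_0)/(Z_L + Z_0) = (410 − 380)/(410 + 380) = 30/790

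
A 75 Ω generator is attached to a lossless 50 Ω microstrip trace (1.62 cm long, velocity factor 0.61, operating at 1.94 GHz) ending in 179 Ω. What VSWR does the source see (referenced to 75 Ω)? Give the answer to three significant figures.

λ = v/f = 0.61·c / 1.94 GHz = 0.0943 m
βl = 2π·l/λ = 2π × 0.172 = 61.8°
tan(βl) = 1.87
Z_in = Z_0·(Z_L + jZ_0·tanβl)/(Z_0 + jZ_L·tanβl) = 17.6 − j24.2 Ω
Γ_s = (Z_in − Z_s)/(Z_in + Z_s) = (-57.4 − j24.2)/(92.6 − j24.2), |Γ_s| = 0.651
VSWR = (1 + |Γ_s|)/(1 − |Γ_s|)

VSWR ≈ 4.73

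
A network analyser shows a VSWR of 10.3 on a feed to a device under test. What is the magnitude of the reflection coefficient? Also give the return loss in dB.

|Γ| ≈ 0.823; return loss ≈ 1.69 dB

|Γ| = (S − 1)/(S + 1) = (10.3 − 1)/(10.3 + 1) = 9.3/11.3
RL = −20·log₁₀|Γ| = −20·log₁₀(0.823)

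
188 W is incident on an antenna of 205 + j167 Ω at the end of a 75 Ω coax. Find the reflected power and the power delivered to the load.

P_reflected ≈ 79.2 W; P_delivered ≈ 109 W

|Γ| = |(130 + j167)/(280 + j167)| = 0.649
|Γ|² = 0.421
P_refl = |Γ|²·P_inc = 79.2 W, P_del = (1 − |Γ|²)·P_inc = 109 W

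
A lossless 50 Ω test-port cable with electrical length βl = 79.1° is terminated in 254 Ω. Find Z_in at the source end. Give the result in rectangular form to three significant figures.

tan(βl) = tan(79.1°) = 5.19
Z_in = Z_0·(Z_L + jZ_0·tanβl)/(Z_0 + jZ_L·tanβl)
     = 50·(254 + j260)/(50 + j1320)

Z_in ≈ 10.2 − j9.24 Ω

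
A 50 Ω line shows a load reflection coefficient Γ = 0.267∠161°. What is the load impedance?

Z_L = Z_0·(1 + Γ)/(1 − Γ) = 50·(0.748 + j0.0869)/(1.25 − j0.0869)

Z_L ≈ 29.5 + j5.51 Ω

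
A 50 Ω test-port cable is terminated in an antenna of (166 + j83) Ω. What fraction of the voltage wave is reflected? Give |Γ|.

Γ = (Z_L − Z_0)/(Z_L + Z_0) = (116 + j83)/(216 + j83)
|Γ| = 143/231

|Γ| ≈ 0.616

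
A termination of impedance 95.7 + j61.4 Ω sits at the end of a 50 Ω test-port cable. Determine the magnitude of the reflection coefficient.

Γ = (Z_L − Z_0)/(Z_L + Z_0) = (45.7 + j61.4)/(145.7 + j61.4)
|Γ| = 76.5/158

|Γ| ≈ 0.484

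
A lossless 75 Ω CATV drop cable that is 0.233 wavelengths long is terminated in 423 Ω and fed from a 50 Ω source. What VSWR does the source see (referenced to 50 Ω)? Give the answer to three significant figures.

βl = 2π × 0.233 = 83.9°
tan(βl) = 9.33
Z_in = Z_0·(Z_L + jZ_0·tanβl)/(Z_0 + jZ_L·tanβl) = 13.4 − j7.79 Ω
Γ_s = (Z_in − Z_s)/(Z_in + Z_s) = (-36.6 − j7.79)/(63.4 − j7.79), |Γ_s| = 0.585
VSWR = (1 + |Γ_s|)/(1 − |Γ_s|)

VSWR ≈ 3.82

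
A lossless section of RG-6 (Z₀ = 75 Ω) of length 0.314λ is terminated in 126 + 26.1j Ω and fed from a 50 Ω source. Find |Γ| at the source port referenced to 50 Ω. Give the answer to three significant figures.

βl = 2π × 0.314 = 113°
tan(βl) = -2.35
Z_in = Z_0·(Z_L + jZ_0·tanβl)/(Z_0 + jZ_L·tanβl) = 43.5 + j11.9 Ω
Γ_s = (Z_in − Z_s)/(Z_in + Z_s) = (-6.5 + j11.9)/(93.5 + j11.9), |Γ_s| = 0.144

|Γ| ≈ 0.144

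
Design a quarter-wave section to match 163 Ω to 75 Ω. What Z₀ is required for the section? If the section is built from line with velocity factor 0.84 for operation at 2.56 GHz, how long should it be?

Z_qwt = √(Z_0·R_L) = √(75 × 163) = √12220
λ = 0.84·c/f = 0.0984 m, so l = λ/4 = 0.0246 m

Z_qwt ≈ 111 Ω; length ≈ 2.46 cm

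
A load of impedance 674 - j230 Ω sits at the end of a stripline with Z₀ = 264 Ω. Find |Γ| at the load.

Γ = (Z_L − Z_0)/(Z_L + Z_0) = (410 − j230)/(938 − j230)
|Γ| = 470/966

|Γ| ≈ 0.487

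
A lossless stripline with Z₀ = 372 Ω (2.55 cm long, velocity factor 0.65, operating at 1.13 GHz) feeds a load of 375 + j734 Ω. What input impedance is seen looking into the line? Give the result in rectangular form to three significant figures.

λ = v/f = 0.65·c / 1.13 GHz = 0.173 m
βl = 2π·l/λ = 2π × 0.148 = 53.2°
tan(βl) = tan(53.2°) = 1.34
Z_in = Z_0·(Z_L + jZ_0·tanβl)/(Z_0 + jZ_L·tanβl)
     = 372·(375 + j1230)/(-609 + j501)

Z_in ≈ 232 − j561 Ω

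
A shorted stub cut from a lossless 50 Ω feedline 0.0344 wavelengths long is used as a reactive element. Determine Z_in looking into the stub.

βl = 2π × 0.0344 = 12.4°
tan(βl) = 0.22
For a shorted stub, Z_in = jZ_0·tan(βl)

Z_in ≈ +j11 Ω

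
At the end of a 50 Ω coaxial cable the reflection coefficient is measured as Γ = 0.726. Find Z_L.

Z_L = Z_0·(1 + Γ)/(1 − Γ) = 50·(1.73)/(0.274)

Z_L ≈ 315 Ω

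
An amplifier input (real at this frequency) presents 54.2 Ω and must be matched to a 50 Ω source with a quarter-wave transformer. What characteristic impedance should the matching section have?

Z_qwt ≈ 52.1 Ω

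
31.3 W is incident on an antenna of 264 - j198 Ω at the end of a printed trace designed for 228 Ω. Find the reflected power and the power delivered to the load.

|Γ| = |(36 − j198)/(492 − j198)| = 0.379
|Γ|² = 0.144
P_refl = |Γ|²·P_inc = 4.51 W, P_del = (1 − |Γ|²)·P_inc = 26.8 W

P_reflected ≈ 4.51 W; P_delivered ≈ 26.8 W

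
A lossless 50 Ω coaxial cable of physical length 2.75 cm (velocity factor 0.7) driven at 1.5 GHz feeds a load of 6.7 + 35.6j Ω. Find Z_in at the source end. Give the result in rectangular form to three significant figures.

λ = v/f = 0.7·c / 1.5 GHz = 0.14 m
βl = 2π·l/λ = 2π × 0.196 = 70.7°
tan(βl) = tan(70.7°) = 2.86
Z_in = Z_0·(Z_L + jZ_0·tanβl)/(Z_0 + jZ_L·tanβl)
     = 50·(6.7 + j178)/(-51.7 + j19.1)

Z_in ≈ 50.5 − j154 Ω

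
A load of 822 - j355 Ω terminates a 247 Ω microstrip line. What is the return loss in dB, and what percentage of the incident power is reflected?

Γ = (575 − j355)/(1069 − j355), |Γ| = 0.6
RL = −20·log₁₀(0.6) = 4.44 dB
P_refl/P_inc = |Γ|² = 0.36

RL ≈ 4.44 dB; 36% of incident power reflected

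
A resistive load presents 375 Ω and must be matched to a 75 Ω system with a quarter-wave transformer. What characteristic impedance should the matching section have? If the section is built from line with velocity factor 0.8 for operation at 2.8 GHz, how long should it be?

Z_qwt ≈ 168 Ω; length ≈ 2.14 cm

Z_qwt = √(Z_0·R_L) = √(75 × 375) = √28120
λ = 0.8·c/f = 0.0857 m, so l = λ/4 = 0.0214 m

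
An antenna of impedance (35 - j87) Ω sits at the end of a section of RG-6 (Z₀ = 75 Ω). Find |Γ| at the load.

|Γ| ≈ 0.683

Γ = (Z_L − Z_0)/(Z_L + Z_0) = (-40 − j87)/(110 − j87)
|Γ| = 95.8/140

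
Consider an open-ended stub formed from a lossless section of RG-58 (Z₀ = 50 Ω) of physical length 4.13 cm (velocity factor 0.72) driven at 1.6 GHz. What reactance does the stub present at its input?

λ = v/f = 0.72·c / 1.6 GHz = 0.135 m
βl = 2π·l/λ = 2π × 0.306 = 110°
tan(βl) = -2.73
For an open-ended stub, Z_in = −jZ_0·cot(βl) = −jZ_0/tan(βl)

X_in ≈ 18.3 Ω (inductive)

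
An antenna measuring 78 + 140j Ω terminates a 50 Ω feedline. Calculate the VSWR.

Γ = (Z_L − Z_0)/(Z_L + Z_0) = (28 + j140)/(128 + j140)
|Γ| = 143/190 = 0.753
VSWR = (1 + |Γ|)/(1 − |Γ|) = 1.75/0.247

VSWR ≈ 7.09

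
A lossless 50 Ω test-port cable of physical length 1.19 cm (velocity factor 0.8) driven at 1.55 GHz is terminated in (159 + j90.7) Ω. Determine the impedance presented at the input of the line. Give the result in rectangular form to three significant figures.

λ = v/f = 0.8·c / 1.55 GHz = 0.155 m
βl = 2π·l/λ = 2π × 0.0769 = 27.7°
tan(βl) = tan(27.7°) = 0.524
Z_in = Z_0·(Z_L + jZ_0·tanβl)/(Z_0 + jZ_L·tanβl)
     = 50·(159 + j117)/(2.45 + j83.4)

Z_in ≈ 72.9 − j93.2 Ω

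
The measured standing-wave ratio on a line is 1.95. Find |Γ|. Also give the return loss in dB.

|Γ| ≈ 0.322; return loss ≈ 9.84 dB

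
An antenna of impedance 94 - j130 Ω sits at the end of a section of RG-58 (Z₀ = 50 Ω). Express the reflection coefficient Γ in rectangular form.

Γ = (Z_L − Z_0)/(Z_L + Z_0) = (44 − j130)/(144 − j130)

Γ ≈ 0.617 − j0.345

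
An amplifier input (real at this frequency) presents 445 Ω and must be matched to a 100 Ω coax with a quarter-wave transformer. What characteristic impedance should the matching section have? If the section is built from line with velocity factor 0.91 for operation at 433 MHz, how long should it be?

Z_qwt ≈ 211 Ω; length ≈ 15.8 cm

Z_qwt = √(Z_0·R_L) = √(100 × 445) = √44500
λ = 0.91·c/f = 0.63 m, so l = λ/4 = 0.158 m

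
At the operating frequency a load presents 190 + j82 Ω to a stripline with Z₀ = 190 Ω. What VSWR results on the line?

VSWR ≈ 1.53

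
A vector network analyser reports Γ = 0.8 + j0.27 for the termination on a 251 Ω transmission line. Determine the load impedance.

Z_L = Z_0·(1 + Γ)/(1 − Γ) = 251·(1.8 + j0.27)/(0.2 − j0.27)

Z_L ≈ 638 + j1200 Ω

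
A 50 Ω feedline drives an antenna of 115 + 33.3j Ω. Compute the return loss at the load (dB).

RL ≈ 7.25 dB

Γ = (65 + j33.3)/(165 + j33.3), |Γ| = 0.434
RL = −20·log₁₀|Γ| = −20·log₁₀(0.434)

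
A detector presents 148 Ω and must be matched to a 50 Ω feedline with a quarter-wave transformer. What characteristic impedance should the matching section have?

Z_qwt ≈ 86 Ω

Z_qwt = √(Z_0·R_L) = √(50 × 148) = √7400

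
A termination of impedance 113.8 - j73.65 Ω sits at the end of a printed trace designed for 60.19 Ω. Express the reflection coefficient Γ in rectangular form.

Γ ≈ 0.413 − j0.248

Γ = (Z_L − Z_0)/(Z_L + Z_0) = (53.61 − j73.65)/(174 − j73.65)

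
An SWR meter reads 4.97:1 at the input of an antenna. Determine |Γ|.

|Γ| ≈ 0.665

|Γ| = (S − 1)/(S + 1) = (4.97 − 1)/(4.97 + 1) = 3.97/5.97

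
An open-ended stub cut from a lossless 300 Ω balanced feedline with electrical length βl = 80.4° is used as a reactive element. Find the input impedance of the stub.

tan(βl) = 5.91
For an open-ended stub, Z_in = −jZ_0·cot(βl) = −jZ_0/tan(βl)

Z_in ≈ −j50.7 Ω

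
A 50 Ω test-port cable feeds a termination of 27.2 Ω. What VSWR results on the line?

VSWR ≈ 1.84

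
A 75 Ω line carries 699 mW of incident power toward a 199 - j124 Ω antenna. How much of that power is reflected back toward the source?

P_reflected ≈ 238 mW

|Γ| = |(124 − j124)/(274 − j124)| = 0.583
|Γ|² = 0.34
P_refl = |Γ|²·P_inc = 238 mW, P_del = (1 − |Γ|²)·P_inc = 461 mW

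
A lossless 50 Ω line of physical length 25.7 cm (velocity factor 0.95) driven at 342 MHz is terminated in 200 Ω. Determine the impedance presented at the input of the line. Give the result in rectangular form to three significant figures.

λ = v/f = 0.95·c / 342 MHz = 0.833 m
βl = 2π·l/λ = 2π × 0.308 = 111°
tan(βl) = tan(111°) = -2.6
Z_in = Z_0·(Z_L + jZ_0·tanβl)/(Z_0 + jZ_L·tanβl)
     = 50·(200 − j130)/(50 − j520)

Z_in ≈ 14.2 + j17.9 Ω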